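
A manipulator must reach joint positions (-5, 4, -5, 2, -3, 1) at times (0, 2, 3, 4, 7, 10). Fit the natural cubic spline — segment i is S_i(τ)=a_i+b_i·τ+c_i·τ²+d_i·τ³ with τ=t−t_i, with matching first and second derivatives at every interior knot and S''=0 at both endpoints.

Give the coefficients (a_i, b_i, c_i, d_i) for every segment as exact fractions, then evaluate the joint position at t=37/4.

  seg 0: a=-5 b=41525/3858 c=0 d=-6041/3858
  seg 1: a=4 b=-30967/3858 c=-6041/643 d=32491/3858
  seg 2: a=-5 b=-2993/1929 c=20409/1286 d=-28235/3858
  seg 3: a=2 b=31763/3858 c=-3913/643 d=10747/11574
  seg 4: a=-3 b=-6191/1929 c=2921/1286 d=-2921/11574
S(37/4) = -131445/82304

Δ: Δ0=9/2, Δ1=-9, Δ2=7, Δ3=-5/3, Δ4=4/3
row 1: diag=6, rhs=-81; c'=1/6, d'=-27/2
row 2: denom=4−1·1/6=23/6; d'=(96−1·-27/2)/(23/6)=657/23
row 3: denom=8−1·6/23=178/23; d'=(-52−1·657/23)/(178/23)=-1853/178
row 4: denom=12−3·69/178=1929/178; d'=(18−3·-1853/178)/(1929/178)=2921/643
back: M4=2921/643
back: M3=-1853/178−69/178·2921/643=-7826/643
back: M2=657/23−6/23·-7826/643=20409/643
back: M1=-27/2−1/6·20409/643=-12082/643
M: M0=0, M1=-12082/643, M2=20409/643, M3=-7826/643, M4=2921/643, M5=0
seg 0: a=-5, c=M0/2=0, d=(M1−M0)/(6·2)=-6041/3858, b=Δ0−h0·(2M0+M1)/6=41525/3858
seg 1: a=4, c=M1/2=-6041/643, d=(M2−M1)/(6·1)=32491/3858, b=Δ1−h1·(2M1+M2)/6=-30967/3858
seg 2: a=-5, c=M2/2=20409/1286, d=(M3−M2)/(6·1)=-28235/3858, b=Δ2−h2·(2M2+M3)/6=-2993/1929
seg 3: a=2, c=M3/2=-3913/643, d=(M4−M3)/(6·3)=10747/11574, b=Δ3−h3·(2M3+M4)/6=31763/3858
seg 4: a=-3, c=M4/2=2921/1286, d=(M5−M4)/(6·3)=-2921/11574, b=Δ4−h4·(2M4+M5)/6=-6191/1929
t_q=37/4 → seg 4, τ=9/4; S=-3+-6191/1929·τ+2921/1286·τ²+-2921/11574·τ³=-131445/82304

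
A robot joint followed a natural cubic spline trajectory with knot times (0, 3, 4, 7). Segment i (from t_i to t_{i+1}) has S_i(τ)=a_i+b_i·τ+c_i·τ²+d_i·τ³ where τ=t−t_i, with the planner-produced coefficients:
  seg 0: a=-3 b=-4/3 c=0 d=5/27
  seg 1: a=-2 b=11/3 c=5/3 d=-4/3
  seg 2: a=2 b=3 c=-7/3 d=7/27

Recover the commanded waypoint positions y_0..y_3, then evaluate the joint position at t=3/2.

y_0=-3 y_1=-2 y_2=2 y_3=-3
S(3/2) = -35/8

y_0 = S_0(0) = a_0 = -3
y_1 = S_1(0) = a_1 = -2
y_2 = S_2(0) = a_2 = 2
y_3 = S_2(3) = -3
t_q=3/2 is in segment 0 (τ=3/2); S_0(τ)=-35/8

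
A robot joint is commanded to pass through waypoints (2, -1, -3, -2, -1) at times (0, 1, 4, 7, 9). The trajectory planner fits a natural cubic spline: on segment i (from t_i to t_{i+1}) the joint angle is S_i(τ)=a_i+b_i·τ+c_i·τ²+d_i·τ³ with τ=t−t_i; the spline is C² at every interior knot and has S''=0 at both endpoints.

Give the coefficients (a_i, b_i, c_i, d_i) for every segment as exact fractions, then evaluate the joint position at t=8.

Δ: Δ0=-3, Δ1=-2/3, Δ2=1/3, Δ3=1/2
row 1: diag=8, rhs=14; c'=3/8, d'=7/4
row 2: denom=12−3·3/8=87/8; d'=(6−3·7/4)/(87/8)=2/29
row 3: denom=10−3·8/29=266/29; d'=(1−3·2/29)/(266/29)=23/266
back: M3=23/266
back: M2=2/29−8/29·23/266=6/133
back: M1=7/4−3/8·6/133=461/266
M: M0=0, M1=461/266, M2=6/133, M3=23/266, M4=0
seg 0: a=2, c=M0/2=0, d=(M1−M0)/(6·1)=461/1596, b=Δ0−h0·(2M0+M1)/6=-5249/1596
seg 1: a=-1, c=M1/2=461/532, d=(M2−M1)/(6·3)=-449/4788, b=Δ1−h1·(2M1+M2)/6=-1933/798
seg 2: a=-3, c=M2/2=3/133, d=(M3−M2)/(6·3)=11/4788, b=Δ2−h2·(2M2+M3)/6=391/1596
seg 3: a=-2, c=M3/2=23/532, d=(M4−M3)/(6·2)=-23/3192, b=Δ3−h3·(2M3+M4)/6=353/798
t_q=8 → seg 3, τ=1; S=-2+353/798·τ+23/532·τ²+-23/3192·τ³=-1619/1064

  seg 0: a=2 b=-5249/1596 c=0 d=461/1596
  seg 1: a=-1 b=-1933/798 c=461/532 d=-449/4788
  seg 2: a=-3 b=391/1596 c=3/133 d=11/4788
  seg 3: a=-2 b=353/798 c=23/532 d=-23/3192
S(8) = -1619/1064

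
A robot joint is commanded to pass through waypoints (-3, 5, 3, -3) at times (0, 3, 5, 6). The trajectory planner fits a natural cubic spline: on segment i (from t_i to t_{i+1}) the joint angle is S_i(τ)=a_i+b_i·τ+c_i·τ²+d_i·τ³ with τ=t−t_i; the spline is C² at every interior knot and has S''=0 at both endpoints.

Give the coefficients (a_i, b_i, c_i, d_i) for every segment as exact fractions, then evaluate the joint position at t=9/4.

Δ: Δ0=8/3, Δ1=-1, Δ2=-6
row 1: diag=10, rhs=-22; c'=1/5, d'=-11/5
row 2: denom=6−2·1/5=28/5; d'=(-30−2·-11/5)/(28/5)=-32/7
back: M2=-32/7
back: M1=-11/5−1/5·-32/7=-9/7
M: M0=0, M1=-9/7, M2=-32/7, M3=0
seg 0: a=-3, c=M0/2=0, d=(M1−M0)/(6·3)=-1/14, b=Δ0−h0·(2M0+M1)/6=139/42
seg 1: a=5, c=M1/2=-9/14, d=(M2−M1)/(6·2)=-23/84, b=Δ1−h1·(2M1+M2)/6=29/21
seg 2: a=3, c=M2/2=-16/7, d=(M3−M2)/(6·1)=16/21, b=Δ2−h2·(2M2+M3)/6=-94/21
t_q=9/4 → seg 0, τ=9/4; S=-3+139/42·τ+0·τ²+-1/14·τ³=465/128

  seg 0: a=-3 b=139/42 c=0 d=-1/14
  seg 1: a=5 b=29/21 c=-9/14 d=-23/84
  seg 2: a=3 b=-94/21 c=-16/7 d=16/21
S(9/4) = 465/128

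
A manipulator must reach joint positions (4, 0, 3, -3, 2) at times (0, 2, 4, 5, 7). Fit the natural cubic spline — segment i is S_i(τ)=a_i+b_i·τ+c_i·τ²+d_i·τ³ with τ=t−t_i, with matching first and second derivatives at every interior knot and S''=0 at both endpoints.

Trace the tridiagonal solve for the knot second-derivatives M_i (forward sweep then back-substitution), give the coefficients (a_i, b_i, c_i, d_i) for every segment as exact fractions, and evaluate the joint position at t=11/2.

  seg 0: a=4 b=-971/256 c=0 d=459/1024
  seg 1: a=0 b=203/128 c=1377/512 d=-1399/1024
  seg 2: a=3 b=-1037/256 c=-705/128 d=911/256
  seg 3: a=-3 b=-281/64 c=1323/256 d=-441/512
S(11/2) = -16429/4096

Δ: Δ0=-2, Δ1=3/2, Δ2=-6, Δ3=5/2
row 1: diag=8, rhs=21; c'=1/4, d'=21/8
row 2: denom=6−2·1/4=11/2; d'=(-45−2·21/8)/(11/2)=-201/22
row 3: denom=6−1·2/11=64/11; d'=(51−1·-201/22)/(64/11)=1323/128
back: M3=1323/128
back: M2=-201/22−2/11·1323/128=-705/64
back: M1=21/8−1/4·-705/64=1377/256
M: M0=0, M1=1377/256, M2=-705/64, M3=1323/128, M4=0
seg 0: a=4, c=M0/2=0, d=(M1−M0)/(6·2)=459/1024, b=Δ0−h0·(2M0+M1)/6=-971/256
seg 1: a=0, c=M1/2=1377/512, d=(M2−M1)/(6·2)=-1399/1024, b=Δ1−h1·(2M1+M2)/6=203/128
seg 2: a=3, c=M2/2=-705/128, d=(M3−M2)/(6·1)=911/256, b=Δ2−h2·(2M2+M3)/6=-1037/256
seg 3: a=-3, c=M3/2=1323/256, d=(M4−M3)/(6·2)=-441/512, b=Δ3−h3·(2M3+M4)/6=-281/64
t_q=11/2 → seg 3, τ=1/2; S=-3+-281/64·τ+1323/256·τ²+-441/512·τ³=-16429/4096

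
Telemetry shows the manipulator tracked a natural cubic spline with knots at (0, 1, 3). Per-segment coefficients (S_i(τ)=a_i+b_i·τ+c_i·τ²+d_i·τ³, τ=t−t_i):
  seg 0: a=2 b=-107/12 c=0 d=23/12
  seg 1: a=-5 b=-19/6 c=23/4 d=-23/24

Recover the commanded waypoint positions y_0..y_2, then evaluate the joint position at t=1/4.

y_0=2 y_1=-5 y_2=4
S(1/4) = -51/256

y_0 = S_0(0) = a_0 = 2
y_1 = S_1(0) = a_1 = -5
y_2 = S_1(2) = 4
t_q=1/4 is in segment 0 (τ=1/4); S_0(τ)=-51/256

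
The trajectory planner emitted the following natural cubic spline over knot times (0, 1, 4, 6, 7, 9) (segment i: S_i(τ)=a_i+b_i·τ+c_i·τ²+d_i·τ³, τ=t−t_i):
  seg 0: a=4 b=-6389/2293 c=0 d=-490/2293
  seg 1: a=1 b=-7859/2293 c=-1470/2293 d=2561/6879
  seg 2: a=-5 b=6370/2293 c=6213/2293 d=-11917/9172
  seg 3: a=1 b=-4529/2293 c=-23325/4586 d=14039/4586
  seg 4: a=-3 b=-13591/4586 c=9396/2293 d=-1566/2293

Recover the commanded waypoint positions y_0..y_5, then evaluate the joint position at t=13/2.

y_0 = S_0(0) = a_0 = 4
y_1 = S_1(0) = a_1 = 1
y_2 = S_2(0) = a_2 = -5
y_3 = S_3(0) = a_3 = 1
y_4 = S_4(0) = a_4 = -3
y_5 = S_4(2) = 2
t_q=13/2 is in segment 3 (τ=1/2); S_3(τ)=-32155/36688

y_0=4 y_1=1 y_2=-5 y_3=1 y_4=-3 y_5=2
S(13/2) = -32155/36688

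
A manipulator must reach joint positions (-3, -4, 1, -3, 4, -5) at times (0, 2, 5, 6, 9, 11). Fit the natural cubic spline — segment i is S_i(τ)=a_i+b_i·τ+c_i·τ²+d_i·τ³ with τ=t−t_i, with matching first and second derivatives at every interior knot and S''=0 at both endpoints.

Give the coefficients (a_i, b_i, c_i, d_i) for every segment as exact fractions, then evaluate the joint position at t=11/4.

Δ: Δ0=-1/2, Δ1=5/3, Δ2=-4, Δ3=7/3, Δ4=-9/2
row 1: diag=10, rhs=13; c'=3/10, d'=13/10
row 2: denom=8−3·3/10=71/10; d'=(-34−3·13/10)/(71/10)=-379/71
row 3: denom=8−1·10/71=558/71; d'=(38−1·-379/71)/(558/71)=3077/558
row 4: denom=10−3·71/186=549/62; d'=(-41−3·3077/558)/(549/62)=-10703/1647
back: M4=-10703/1647
back: M3=3077/558−71/186·-10703/1647=39503/4941
back: M2=-379/71−10/71·39503/4941=-31939/4941
back: M1=13/10−3/10·-31939/4941=5335/1647
M: M0=0, M1=5335/1647, M2=-31939/4941, M3=39503/4941, M4=-10703/1647, M5=0
seg 0: a=-3, c=M0/2=0, d=(M1−M0)/(6·2)=5335/19764, b=Δ0−h0·(2M0+M1)/6=-15611/9882
seg 1: a=-4, c=M1/2=5335/3294, d=(M2−M1)/(6·3)=-23972/44469, b=Δ1−h1·(2M1+M2)/6=16399/9882
seg 2: a=1, c=M2/2=-31939/9882, d=(M3−M2)/(6·1)=147/61, b=Δ2−h2·(2M2+M3)/6=-31403/9882
seg 3: a=-3, c=M3/2=39503/9882, d=(M4−M3)/(6·3)=-35806/44469, b=Δ3−h3·(2M3+M4)/6=-23839/9882
seg 4: a=4, c=M4/2=-10703/3294, d=(M5−M4)/(6·2)=10703/19764, b=Δ4−h4·(2M4+M5)/6=-1657/9882
t_q=11/4 → seg 1, τ=3/4; S=-4+16399/9882·τ+5335/3294·τ²+-23972/44469·τ³=-36397/17568

  seg 0: a=-3 b=-15611/9882 c=0 d=5335/19764
  seg 1: a=-4 b=16399/9882 c=5335/3294 d=-23972/44469
  seg 2: a=1 b=-31403/9882 c=-31939/9882 d=147/61
  seg 3: a=-3 b=-23839/9882 c=39503/9882 d=-35806/44469
  seg 4: a=4 b=-1657/9882 c=-10703/3294 d=10703/19764
S(11/4) = -36397/17568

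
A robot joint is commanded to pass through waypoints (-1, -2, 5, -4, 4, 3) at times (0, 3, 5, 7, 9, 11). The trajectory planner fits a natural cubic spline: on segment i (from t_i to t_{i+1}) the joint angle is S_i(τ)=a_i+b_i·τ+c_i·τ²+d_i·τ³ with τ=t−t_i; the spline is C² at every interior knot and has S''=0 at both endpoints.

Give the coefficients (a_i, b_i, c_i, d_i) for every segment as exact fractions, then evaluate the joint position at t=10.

  seg 0: a=-1 b=-7777/3180 c=0 d=2239/9540
  seg 1: a=-2 b=6187/1590 c=2239/1060 d=-7339/6360
  seg 2: a=5 b=-1198/795 c=-255/53 d=10541/6360
  seg 3: a=-4 b=-1373/1590 c=5441/1060 d=-859/636
  seg 4: a=4 b=5503/1590 c=-3149/1060 d=3149/6360
S(10) = 10569/2120

Δ: Δ0=-1/3, Δ1=7/2, Δ2=-9/2, Δ3=4, Δ4=-1/2
row 1: diag=10, rhs=23; c'=1/5, d'=23/10
row 2: denom=8−2·1/5=38/5; d'=(-48−2·23/10)/(38/5)=-263/38
row 3: denom=8−2·5/19=142/19; d'=(51−2·-263/38)/(142/19)=616/71
row 4: denom=8−2·19/71=530/71; d'=(-27−2·616/71)/(530/71)=-3149/530
back: M4=-3149/530
back: M3=616/71−19/71·-3149/530=5441/530
back: M2=-263/38−5/19·5441/530=-510/53
back: M1=23/10−1/5·-510/53=2239/530
M: M0=0, M1=2239/530, M2=-510/53, M3=5441/530, M4=-3149/530, M5=0
seg 0: a=-1, c=M0/2=0, d=(M1−M0)/(6·3)=2239/9540, b=Δ0−h0·(2M0+M1)/6=-7777/3180
seg 1: a=-2, c=M1/2=2239/1060, d=(M2−M1)/(6·2)=-7339/6360, b=Δ1−h1·(2M1+M2)/6=6187/1590
seg 2: a=5, c=M2/2=-255/53, d=(M3−M2)/(6·2)=10541/6360, b=Δ2−h2·(2M2+M3)/6=-1198/795
seg 3: a=-4, c=M3/2=5441/1060, d=(M4−M3)/(6·2)=-859/636, b=Δ3−h3·(2M3+M4)/6=-1373/1590
seg 4: a=4, c=M4/2=-3149/1060, d=(M5−M4)/(6·2)=3149/6360, b=Δ4−h4·(2M4+M5)/6=5503/1590
t_q=10 → seg 4, τ=1; S=4+5503/1590·τ+-3149/1060·τ²+3149/6360·τ³=10569/2120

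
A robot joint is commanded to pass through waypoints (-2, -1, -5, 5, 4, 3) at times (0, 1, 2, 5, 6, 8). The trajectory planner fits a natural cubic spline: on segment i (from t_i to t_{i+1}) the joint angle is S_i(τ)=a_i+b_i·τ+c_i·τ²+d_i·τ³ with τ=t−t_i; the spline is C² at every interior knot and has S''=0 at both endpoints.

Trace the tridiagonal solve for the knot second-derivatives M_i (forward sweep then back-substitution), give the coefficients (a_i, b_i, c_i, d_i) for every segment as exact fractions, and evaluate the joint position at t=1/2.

  seg 0: a=-2 b=19651/7446 c=0 d=-12205/7446
  seg 1: a=-1 b=-8482/3723 c=-12205/2482 d=23795/7446
  seg 2: a=-5 b=-18809/7446 c=5795/1241 d=-20227/22338
  seg 3: a=5 b=3884/3723 c=-8637/2482 d=10697/7446
  seg 4: a=4 b=-11963/7446 c=1030/1241 d=-515/3723
S(1/2) = -17579/19856

Δ: Δ0=1, Δ1=-4, Δ2=10/3, Δ3=-1, Δ4=-1/2
row 1: diag=4, rhs=-30; c'=1/4, d'=-15/2
row 2: denom=8−1·1/4=31/4; d'=(44−1·-15/2)/(31/4)=206/31
row 3: denom=8−3·12/31=212/31; d'=(-26−3·206/31)/(212/31)=-356/53
row 4: denom=6−1·31/212=1241/212; d'=(3−1·-356/53)/(1241/212)=2060/1241
back: M4=2060/1241
back: M3=-356/53−31/212·2060/1241=-8637/1241
back: M2=206/31−12/31·-8637/1241=11590/1241
back: M1=-15/2−1/4·11590/1241=-12205/1241
M: M0=0, M1=-12205/1241, M2=11590/1241, M3=-8637/1241, M4=2060/1241, M5=0
seg 0: a=-2, c=M0/2=0, d=(M1−M0)/(6·1)=-12205/7446, b=Δ0−h0·(2M0+M1)/6=19651/7446
seg 1: a=-1, c=M1/2=-12205/2482, d=(M2−M1)/(6·1)=23795/7446, b=Δ1−h1·(2M1+M2)/6=-8482/3723
seg 2: a=-5, c=M2/2=5795/1241, d=(M3−M2)/(6·3)=-20227/22338, b=Δ2−h2·(2M2+M3)/6=-18809/7446
seg 3: a=5, c=M3/2=-8637/2482, d=(M4−M3)/(6·1)=10697/7446, b=Δ3−h3·(2M3+M4)/6=3884/3723
seg 4: a=4, c=M4/2=1030/1241, d=(M5−M4)/(6·2)=-515/3723, b=Δ4−h4·(2M4+M5)/6=-11963/7446
t_q=1/2 → seg 0, τ=1/2; S=-2+19651/7446·τ+0·τ²+-12205/7446·τ³=-17579/19856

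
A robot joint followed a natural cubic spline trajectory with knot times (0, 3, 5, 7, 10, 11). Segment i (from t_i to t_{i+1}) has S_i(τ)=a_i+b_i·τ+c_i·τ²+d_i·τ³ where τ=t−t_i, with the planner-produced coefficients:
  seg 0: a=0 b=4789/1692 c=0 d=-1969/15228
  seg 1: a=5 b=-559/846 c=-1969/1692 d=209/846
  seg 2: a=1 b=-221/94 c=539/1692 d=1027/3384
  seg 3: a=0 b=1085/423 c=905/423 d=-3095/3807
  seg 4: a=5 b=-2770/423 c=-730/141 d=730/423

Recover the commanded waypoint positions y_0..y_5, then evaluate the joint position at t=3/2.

y_0 = S_0(0) = a_0 = 0
y_1 = S_1(0) = a_1 = 5
y_2 = S_2(0) = a_2 = 1
y_3 = S_3(0) = a_3 = 0
y_4 = S_4(0) = a_4 = 5
y_5 = S_4(1) = -5
t_q=3/2 is in segment 0 (τ=3/2); S_0(τ)=5729/1504

y_0=0 y_1=5 y_2=1 y_3=0 y_4=5 y_5=-5
S(3/2) = 5729/1504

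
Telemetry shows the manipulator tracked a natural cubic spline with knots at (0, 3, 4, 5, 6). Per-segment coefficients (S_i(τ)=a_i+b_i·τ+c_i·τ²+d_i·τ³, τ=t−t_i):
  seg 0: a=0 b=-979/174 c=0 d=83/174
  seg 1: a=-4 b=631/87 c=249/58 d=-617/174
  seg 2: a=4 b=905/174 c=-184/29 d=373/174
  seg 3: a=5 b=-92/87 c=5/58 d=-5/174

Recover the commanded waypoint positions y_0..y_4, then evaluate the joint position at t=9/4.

y_0 = S_0(0) = a_0 = 0
y_1 = S_1(0) = a_1 = -4
y_2 = S_2(0) = a_2 = 4
y_3 = S_3(0) = a_3 = 5
y_4 = S_3(1) = 4
t_q=9/4 is in segment 0 (τ=9/4); S_0(τ)=-26823/3712

y_0=0 y_1=-4 y_2=4 y_3=5 y_4=4
S(9/4) = -26823/3712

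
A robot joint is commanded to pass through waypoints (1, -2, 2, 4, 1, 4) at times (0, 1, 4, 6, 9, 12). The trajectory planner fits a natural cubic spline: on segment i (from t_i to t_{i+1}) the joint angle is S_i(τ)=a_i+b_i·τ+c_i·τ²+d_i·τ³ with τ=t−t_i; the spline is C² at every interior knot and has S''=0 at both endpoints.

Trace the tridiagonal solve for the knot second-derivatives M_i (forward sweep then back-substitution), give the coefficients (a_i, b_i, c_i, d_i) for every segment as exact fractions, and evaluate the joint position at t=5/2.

Δ: Δ0=-3, Δ1=4/3, Δ2=1, Δ3=-1, Δ4=1
row 1: diag=8, rhs=26; c'=3/8, d'=13/4
row 2: denom=10−3·3/8=71/8; d'=(-2−3·13/4)/(71/8)=-94/71
row 3: denom=10−2·16/71=678/71; d'=(-12−2·-94/71)/(678/71)=-332/339
row 4: denom=12−3·71/226=2499/226; d'=(12−3·-332/339)/(2499/226)=3376/2499
back: M4=3376/2499
back: M3=-332/339−71/226·3376/2499=-3508/2499
back: M2=-94/71−16/71·-3508/2499=-2518/2499
back: M1=13/4−3/8·-2518/2499=3022/833
M: M0=0, M1=3022/833, M2=-2518/2499, M3=-3508/2499, M4=3376/2499, M5=0
seg 0: a=1, c=M0/2=0, d=(M1−M0)/(6·1)=1511/2499, b=Δ0−h0·(2M0+M1)/6=-9008/2499
seg 1: a=-2, c=M1/2=1511/833, d=(M2−M1)/(6·3)=-5792/22491, b=Δ1−h1·(2M1+M2)/6=-4475/2499
seg 2: a=2, c=M2/2=-1259/2499, d=(M3−M2)/(6·2)=-55/1666, b=Δ2−h2·(2M2+M3)/6=5347/2499
seg 3: a=4, c=M3/2=-1754/2499, d=(M4−M3)/(6·3)=3442/22491, b=Δ3−h3·(2M3+M4)/6=-97/357
seg 4: a=1, c=M4/2=1688/2499, d=(M5−M4)/(6·3)=-1688/22491, b=Δ4−h4·(2M4+M5)/6=-877/2499
t_q=5/2 → seg 1, τ=3/2; S=-2+-4475/2499·τ+1511/833·τ²+-5792/22491·τ³=-4911/3332

  seg 0: a=1 b=-9008/2499 c=0 d=1511/2499
  seg 1: a=-2 b=-4475/2499 c=1511/833 d=-5792/22491
  seg 2: a=2 b=5347/2499 c=-1259/2499 d=-55/1666
  seg 3: a=4 b=-97/357 c=-1754/2499 d=3442/22491
  seg 4: a=1 b=-877/2499 c=1688/2499 d=-1688/22491
S(5/2) = -4911/3332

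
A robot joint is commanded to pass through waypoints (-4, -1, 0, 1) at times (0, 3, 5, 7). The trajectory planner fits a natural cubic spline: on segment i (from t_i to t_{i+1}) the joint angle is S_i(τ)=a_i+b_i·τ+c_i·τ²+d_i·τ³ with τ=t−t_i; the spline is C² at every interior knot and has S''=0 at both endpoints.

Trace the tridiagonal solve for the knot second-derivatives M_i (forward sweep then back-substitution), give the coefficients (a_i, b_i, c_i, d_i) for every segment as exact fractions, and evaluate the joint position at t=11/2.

  seg 0: a=-4 b=22/19 c=0 d=-1/57
  seg 1: a=-1 b=13/19 c=-3/19 d=5/152
  seg 2: a=0 b=17/38 c=3/76 d=-1/152
S(11/2) = 283/1216

Δ: Δ0=1, Δ1=1/2, Δ2=1/2
row 1: diag=10, rhs=-3; c'=1/5, d'=-3/10
row 2: denom=8−2·1/5=38/5; d'=(0−2·-3/10)/(38/5)=3/38
back: M2=3/38
back: M1=-3/10−1/5·3/38=-6/19
M: M0=0, M1=-6/19, M2=3/38, M3=0
seg 0: a=-4, c=M0/2=0, d=(M1−M0)/(6·3)=-1/57, b=Δ0−h0·(2M0+M1)/6=22/19
seg 1: a=-1, c=M1/2=-3/19, d=(M2−M1)/(6·2)=5/152, b=Δ1−h1·(2M1+M2)/6=13/19
seg 2: a=0, c=M2/2=3/76, d=(M3−M2)/(6·2)=-1/152, b=Δ2−h2·(2M2+M3)/6=17/38
t_q=11/2 → seg 2, τ=1/2; S=0+17/38·τ+3/76·τ²+-1/152·τ³=283/1216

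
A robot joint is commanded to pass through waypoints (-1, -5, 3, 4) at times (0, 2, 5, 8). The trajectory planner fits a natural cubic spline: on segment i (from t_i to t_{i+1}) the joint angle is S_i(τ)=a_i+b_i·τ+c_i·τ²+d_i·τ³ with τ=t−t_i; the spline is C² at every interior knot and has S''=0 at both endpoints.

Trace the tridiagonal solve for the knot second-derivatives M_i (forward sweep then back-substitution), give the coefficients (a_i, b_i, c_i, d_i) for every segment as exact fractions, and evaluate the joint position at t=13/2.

Δ: Δ0=-2, Δ1=8/3, Δ2=1/3
row 1: diag=10, rhs=28; c'=3/10, d'=14/5
row 2: denom=12−3·3/10=111/10; d'=(-14−3·14/5)/(111/10)=-224/111
back: M2=-224/111
back: M1=14/5−3/10·-224/111=126/37
M: M0=0, M1=126/37, M2=-224/111, M3=0
seg 0: a=-1, c=M0/2=0, d=(M1−M0)/(6·2)=21/74, b=Δ0−h0·(2M0+M1)/6=-116/37
seg 1: a=-5, c=M1/2=63/37, d=(M2−M1)/(6·3)=-301/999, b=Δ1−h1·(2M1+M2)/6=10/37
seg 2: a=3, c=M2/2=-112/111, d=(M3−M2)/(6·3)=112/999, b=Δ2−h2·(2M2+M3)/6=87/37
t_q=13/2 → seg 2, τ=3/2; S=3+87/37·τ+-112/111·τ²+112/999·τ³=343/74

  seg 0: a=-1 b=-116/37 c=0 d=21/74
  seg 1: a=-5 b=10/37 c=63/37 d=-301/999
  seg 2: a=3 b=87/37 c=-112/111 d=112/999
S(13/2) = 343/74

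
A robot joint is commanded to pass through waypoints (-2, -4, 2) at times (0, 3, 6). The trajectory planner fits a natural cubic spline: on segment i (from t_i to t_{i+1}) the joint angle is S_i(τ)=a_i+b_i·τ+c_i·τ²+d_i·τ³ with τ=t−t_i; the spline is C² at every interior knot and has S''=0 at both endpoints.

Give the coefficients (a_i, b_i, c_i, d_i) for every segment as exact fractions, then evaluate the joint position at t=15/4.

Δ: Δ0=-2/3, Δ1=2
row 1: diag=12, rhs=16; c'=1/4, d'=4/3
back: M1=4/3
M: M0=0, M1=4/3, M2=0
seg 0: a=-2, c=M0/2=0, d=(M1−M0)/(6·3)=2/27, b=Δ0−h0·(2M0+M1)/6=-4/3
seg 1: a=-4, c=M1/2=2/3, d=(M2−M1)/(6·3)=-2/27, b=Δ1−h1·(2M1+M2)/6=2/3
t_q=15/4 → seg 1, τ=3/4; S=-4+2/3·τ+2/3·τ²+-2/27·τ³=-101/32

  seg 0: a=-2 b=-4/3 c=0 d=2/27
  seg 1: a=-4 b=2/3 c=2/3 d=-2/27
S(15/4) = -101/32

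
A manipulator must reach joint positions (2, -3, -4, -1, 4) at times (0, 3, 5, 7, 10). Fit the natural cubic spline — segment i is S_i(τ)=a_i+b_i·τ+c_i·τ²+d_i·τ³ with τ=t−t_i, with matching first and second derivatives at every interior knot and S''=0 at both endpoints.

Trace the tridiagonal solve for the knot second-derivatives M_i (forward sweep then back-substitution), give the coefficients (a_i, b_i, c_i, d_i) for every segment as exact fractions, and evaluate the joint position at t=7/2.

Δ: Δ0=-5/3, Δ1=-1/2, Δ2=3/2, Δ3=5/3
row 1: diag=10, rhs=7; c'=1/5, d'=7/10
row 2: denom=8−2·1/5=38/5; d'=(12−2·7/10)/(38/5)=53/38
row 3: denom=10−2·5/19=180/19; d'=(1−2·53/38)/(180/19)=-17/90
back: M3=-17/90
back: M2=53/38−5/19·-17/90=13/9
back: M1=7/10−1/5·13/9=37/90
M: M0=0, M1=37/90, M2=13/9, M3=-17/90, M4=0
seg 0: a=2, c=M0/2=0, d=(M1−M0)/(6·3)=37/1620, b=Δ0−h0·(2M0+M1)/6=-337/180
seg 1: a=-3, c=M1/2=37/180, d=(M2−M1)/(6·2)=31/360, b=Δ1−h1·(2M1+M2)/6=-113/90
seg 2: a=-4, c=M2/2=13/18, d=(M3−M2)/(6·2)=-49/360, b=Δ2−h2·(2M2+M3)/6=3/5
seg 3: a=-1, c=M3/2=-17/180, d=(M4−M3)/(6·3)=17/1620, b=Δ3−h3·(2M3+M4)/6=167/90
t_q=7/2 → seg 1, τ=1/2; S=-3+-113/90·τ+37/180·τ²+31/360·τ³=-1141/320

  seg 0: a=2 b=-337/180 c=0 d=37/1620
  seg 1: a=-3 b=-113/90 c=37/180 d=31/360
  seg 2: a=-4 b=3/5 c=13/18 d=-49/360
  seg 3: a=-1 b=167/90 c=-17/180 d=17/1620
S(7/2) = -1141/320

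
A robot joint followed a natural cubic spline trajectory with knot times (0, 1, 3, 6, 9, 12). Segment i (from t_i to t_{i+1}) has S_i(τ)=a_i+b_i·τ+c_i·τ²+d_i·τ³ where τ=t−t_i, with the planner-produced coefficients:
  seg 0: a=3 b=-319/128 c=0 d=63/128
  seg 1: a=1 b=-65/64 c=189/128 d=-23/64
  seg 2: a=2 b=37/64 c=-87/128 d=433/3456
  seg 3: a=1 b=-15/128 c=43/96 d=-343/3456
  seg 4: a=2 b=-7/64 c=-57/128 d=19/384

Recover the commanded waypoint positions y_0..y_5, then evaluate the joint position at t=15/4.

y_0=3 y_1=1 y_2=2 y_3=1 y_4=2 y_5=-1
S(15/4) = 17237/8192

y_0 = S_0(0) = a_0 = 3
y_1 = S_1(0) = a_1 = 1
y_2 = S_2(0) = a_2 = 2
y_3 = S_3(0) = a_3 = 1
y_4 = S_4(0) = a_4 = 2
y_5 = S_4(3) = -1
t_q=15/4 is in segment 2 (τ=3/4); S_2(τ)=17237/8192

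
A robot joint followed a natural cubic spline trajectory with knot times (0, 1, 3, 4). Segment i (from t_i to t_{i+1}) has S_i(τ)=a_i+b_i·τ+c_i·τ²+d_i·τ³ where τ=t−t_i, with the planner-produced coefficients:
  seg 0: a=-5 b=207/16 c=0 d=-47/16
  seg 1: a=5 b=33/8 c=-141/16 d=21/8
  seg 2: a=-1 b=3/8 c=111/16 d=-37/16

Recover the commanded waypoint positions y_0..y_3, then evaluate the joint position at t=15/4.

y_0=-5 y_1=5 y_2=-1 y_3=4
S(15/4) = 2261/1024

y_0 = S_0(0) = a_0 = -5
y_1 = S_1(0) = a_1 = 5
y_2 = S_2(0) = a_2 = -1
y_3 = S_2(1) = 4
t_q=15/4 is in segment 2 (τ=3/4); S_2(τ)=2261/1024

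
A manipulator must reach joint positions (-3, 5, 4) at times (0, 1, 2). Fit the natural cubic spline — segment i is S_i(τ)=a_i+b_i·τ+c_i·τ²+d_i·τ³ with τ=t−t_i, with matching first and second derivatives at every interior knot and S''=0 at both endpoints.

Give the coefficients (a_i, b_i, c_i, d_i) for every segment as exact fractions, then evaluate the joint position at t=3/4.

  seg 0: a=-3 b=41/4 c=0 d=-9/4
  seg 1: a=5 b=7/2 c=-27/4 d=9/4
S(3/4) = 957/256

Δ: Δ0=8, Δ1=-1
row 1: diag=4, rhs=-54; c'=1/4, d'=-27/2
back: M1=-27/2
M: M0=0, M1=-27/2, M2=0
seg 0: a=-3, c=M0/2=0, d=(M1−M0)/(6·1)=-9/4, b=Δ0−h0·(2M0+M1)/6=41/4
seg 1: a=5, c=M1/2=-27/4, d=(M2−M1)/(6·1)=9/4, b=Δ1−h1·(2M1+M2)/6=7/2
t_q=3/4 → seg 0, τ=3/4; S=-3+41/4·τ+0·τ²+-9/4·τ³=957/256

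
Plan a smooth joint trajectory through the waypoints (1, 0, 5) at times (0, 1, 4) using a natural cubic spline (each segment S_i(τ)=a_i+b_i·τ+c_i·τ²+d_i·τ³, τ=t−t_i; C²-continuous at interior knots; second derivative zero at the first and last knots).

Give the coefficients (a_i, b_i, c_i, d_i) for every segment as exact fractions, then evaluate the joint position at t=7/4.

  seg 0: a=1 b=-4/3 c=0 d=1/3
  seg 1: a=0 b=-1/3 c=1 d=-1/9
S(7/4) = 17/64

Δ: Δ0=-1, Δ1=5/3
row 1: diag=8, rhs=16; c'=3/8, d'=2
back: M1=2
M: M0=0, M1=2, M2=0
seg 0: a=1, c=M0/2=0, d=(M1−M0)/(6·1)=1/3, b=Δ0−h0·(2M0+M1)/6=-4/3
seg 1: a=0, c=M1/2=1, d=(M2−M1)/(6·3)=-1/9, b=Δ1−h1·(2M1+M2)/6=-1/3
t_q=7/4 → seg 1, τ=3/4; S=0+-1/3·τ+1·τ²+-1/9·τ³=17/64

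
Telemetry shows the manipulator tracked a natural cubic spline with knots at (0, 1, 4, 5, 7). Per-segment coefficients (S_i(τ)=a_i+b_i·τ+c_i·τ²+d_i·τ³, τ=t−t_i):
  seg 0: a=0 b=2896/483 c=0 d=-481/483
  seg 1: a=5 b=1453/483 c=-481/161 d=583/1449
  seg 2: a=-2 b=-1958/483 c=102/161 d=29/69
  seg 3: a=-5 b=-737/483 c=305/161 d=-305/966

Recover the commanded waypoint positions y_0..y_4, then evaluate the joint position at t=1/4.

y_0 = S_0(0) = a_0 = 0
y_1 = S_1(0) = a_1 = 5
y_2 = S_2(0) = a_2 = -2
y_3 = S_3(0) = a_3 = -5
y_4 = S_3(2) = -3
t_q=1/4 is in segment 0 (τ=1/4); S_0(τ)=15285/10304

y_0=0 y_1=5 y_2=-2 y_3=-5 y_4=-3
S(1/4) = 15285/10304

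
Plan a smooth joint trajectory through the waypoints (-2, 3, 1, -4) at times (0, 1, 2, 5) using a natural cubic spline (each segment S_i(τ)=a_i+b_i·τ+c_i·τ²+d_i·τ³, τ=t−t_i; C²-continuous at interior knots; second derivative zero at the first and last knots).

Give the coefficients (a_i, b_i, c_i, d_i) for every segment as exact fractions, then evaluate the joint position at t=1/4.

  seg 0: a=-2 b=634/93 c=0 d=-169/93
  seg 1: a=3 b=127/93 c=-169/31 d=194/93
  seg 2: a=1 b=-305/93 c=25/31 d=-25/279
S(1/4) = -643/1984

Δ: Δ0=5, Δ1=-2, Δ2=-5/3
row 1: diag=4, rhs=-42; c'=1/4, d'=-21/2
row 2: denom=8−1·1/4=31/4; d'=(2−1·-21/2)/(31/4)=50/31
back: M2=50/31
back: M1=-21/2−1/4·50/31=-338/31
M: M0=0, M1=-338/31, M2=50/31, M3=0
seg 0: a=-2, c=M0/2=0, d=(M1−M0)/(6·1)=-169/93, b=Δ0−h0·(2M0+M1)/6=634/93
seg 1: a=3, c=M1/2=-169/31, d=(M2−M1)/(6·1)=194/93, b=Δ1−h1·(2M1+M2)/6=127/93
seg 2: a=1, c=M2/2=25/31, d=(M3−M2)/(6·3)=-25/279, b=Δ2−h2·(2M2+M3)/6=-305/93
t_q=1/4 → seg 0, τ=1/4; S=-2+634/93·τ+0·τ²+-169/93·τ³=-643/1984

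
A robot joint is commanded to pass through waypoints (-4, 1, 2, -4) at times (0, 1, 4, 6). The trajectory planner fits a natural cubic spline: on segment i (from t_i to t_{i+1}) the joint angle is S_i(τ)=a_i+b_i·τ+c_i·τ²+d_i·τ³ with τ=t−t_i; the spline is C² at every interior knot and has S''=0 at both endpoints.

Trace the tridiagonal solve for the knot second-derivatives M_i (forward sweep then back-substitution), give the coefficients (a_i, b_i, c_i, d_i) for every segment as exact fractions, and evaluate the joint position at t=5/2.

  seg 0: a=-4 b=1175/213 c=0 d=-110/213
  seg 1: a=1 b=845/213 c=-110/71 d=8/71
  seg 2: a=2 b=-487/213 c=-38/71 d=19/213
S(5/2) = 273/71

Δ: Δ0=5, Δ1=1/3, Δ2=-3
row 1: diag=8, rhs=-28; c'=3/8, d'=-7/2
row 2: denom=10−3·3/8=71/8; d'=(-20−3·-7/2)/(71/8)=-76/71
back: M2=-76/71
back: M1=-7/2−3/8·-76/71=-220/71
M: M0=0, M1=-220/71, M2=-76/71, M3=0
seg 0: a=-4, c=M0/2=0, d=(M1−M0)/(6·1)=-110/213, b=Δ0−h0·(2M0+M1)/6=1175/213
seg 1: a=1, c=M1/2=-110/71, d=(M2−M1)/(6·3)=8/71, b=Δ1−h1·(2M1+M2)/6=845/213
seg 2: a=2, c=M2/2=-38/71, d=(M3−M2)/(6·2)=19/213, b=Δ2−h2·(2M2+M3)/6=-487/213
t_q=5/2 → seg 1, τ=3/2; S=1+845/213·τ+-110/71·τ²+8/71·τ³=273/71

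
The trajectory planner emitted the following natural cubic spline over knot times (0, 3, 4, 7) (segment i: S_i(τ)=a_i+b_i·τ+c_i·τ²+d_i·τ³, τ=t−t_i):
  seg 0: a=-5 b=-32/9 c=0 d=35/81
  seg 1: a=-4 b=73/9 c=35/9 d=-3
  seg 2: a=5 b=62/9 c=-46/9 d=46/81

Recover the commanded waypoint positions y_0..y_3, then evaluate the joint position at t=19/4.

y_0 = S_0(0) = a_0 = -5
y_1 = S_1(0) = a_1 = -4
y_2 = S_2(0) = a_2 = 5
y_3 = S_2(3) = -5
t_q=19/4 is in segment 2 (τ=3/4); S_2(τ)=241/32

y_0=-5 y_1=-4 y_2=5 y_3=-5
S(19/4) = 241/32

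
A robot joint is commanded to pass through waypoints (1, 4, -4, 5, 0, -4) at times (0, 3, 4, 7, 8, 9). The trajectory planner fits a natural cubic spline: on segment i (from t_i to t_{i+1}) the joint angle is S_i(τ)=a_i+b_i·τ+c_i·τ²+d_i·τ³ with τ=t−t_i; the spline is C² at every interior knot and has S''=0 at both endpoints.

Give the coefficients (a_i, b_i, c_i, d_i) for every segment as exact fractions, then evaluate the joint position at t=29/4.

Δ: Δ0=1, Δ1=-8, Δ2=3, Δ3=-5, Δ4=-4
row 1: diag=8, rhs=-54; c'=1/8, d'=-27/4
row 2: denom=8−1·1/8=63/8; d'=(66−1·-27/4)/(63/8)=194/21
row 3: denom=8−3·8/21=48/7; d'=(-48−3·194/21)/(48/7)=-265/24
row 4: denom=4−1·7/48=185/48; d'=(6−1·-265/24)/(185/48)=818/185
back: M4=818/185
back: M3=-265/24−7/48·818/185=-2162/185
back: M2=194/21−8/21·-2162/185=7598/555
back: M1=-27/4−1/8·7598/555=-4696/555
M: M0=0, M1=-4696/555, M2=7598/555, M3=-2162/185, M4=818/185, M5=0
seg 0: a=1, c=M0/2=0, d=(M1−M0)/(6·3)=-2348/4995, b=Δ0−h0·(2M0+M1)/6=2903/555
seg 1: a=4, c=M1/2=-2348/555, d=(M2−M1)/(6·1)=683/185, b=Δ1−h1·(2M1+M2)/6=-4141/555
seg 2: a=-4, c=M2/2=3799/555, d=(M3−M2)/(6·3)=-7042/4995, b=Δ2−h2·(2M2+M3)/6=-538/111
seg 3: a=5, c=M3/2=-1081/185, d=(M4−M3)/(6·1)=298/111, b=Δ3−h3·(2M3+M4)/6=-1022/555
seg 4: a=0, c=M4/2=409/185, d=(M5−M4)/(6·1)=-409/555, b=Δ4−h4·(2M4+M5)/6=-3038/555
t_q=29/4 → seg 3, τ=1/4; S=5+-1022/555·τ+-1081/185·τ²+298/111·τ³=24961/5920

  seg 0: a=1 b=2903/555 c=0 d=-2348/4995
  seg 1: a=4 b=-4141/555 c=-2348/555 d=683/185
  seg 2: a=-4 b=-538/111 c=3799/555 d=-7042/4995
  seg 3: a=5 b=-1022/555 c=-1081/185 d=298/111
  seg 4: a=0 b=-3038/555 c=409/185 d=-409/555
S(29/4) = 24961/5920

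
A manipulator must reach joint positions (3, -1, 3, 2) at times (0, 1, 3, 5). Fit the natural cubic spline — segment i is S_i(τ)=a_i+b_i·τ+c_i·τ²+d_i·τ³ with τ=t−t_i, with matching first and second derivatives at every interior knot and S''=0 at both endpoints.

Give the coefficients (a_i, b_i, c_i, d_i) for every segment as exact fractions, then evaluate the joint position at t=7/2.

Δ: Δ0=-4, Δ1=2, Δ2=-1/2
row 1: diag=6, rhs=36; c'=1/3, d'=6
row 2: denom=8−2·1/3=22/3; d'=(-15−2·6)/(22/3)=-81/22
back: M2=-81/22
back: M1=6−1/3·-81/22=159/22
M: M0=0, M1=159/22, M2=-81/22, M3=0
seg 0: a=3, c=M0/2=0, d=(M1−M0)/(6·1)=53/44, b=Δ0−h0·(2M0+M1)/6=-229/44
seg 1: a=-1, c=M1/2=159/44, d=(M2−M1)/(6·2)=-10/11, b=Δ1−h1·(2M1+M2)/6=-35/22
seg 2: a=3, c=M2/2=-81/44, d=(M3−M2)/(6·2)=27/88, b=Δ2−h2·(2M2+M3)/6=43/22
t_q=7/2 → seg 2, τ=1/2; S=3+43/22·τ+-81/44·τ²+27/88·τ³=2503/704

  seg 0: a=3 b=-229/44 c=0 d=53/44
  seg 1: a=-1 b=-35/22 c=159/44 d=-10/11
  seg 2: a=3 b=43/22 c=-81/44 d=27/88
S(7/2) = 2503/704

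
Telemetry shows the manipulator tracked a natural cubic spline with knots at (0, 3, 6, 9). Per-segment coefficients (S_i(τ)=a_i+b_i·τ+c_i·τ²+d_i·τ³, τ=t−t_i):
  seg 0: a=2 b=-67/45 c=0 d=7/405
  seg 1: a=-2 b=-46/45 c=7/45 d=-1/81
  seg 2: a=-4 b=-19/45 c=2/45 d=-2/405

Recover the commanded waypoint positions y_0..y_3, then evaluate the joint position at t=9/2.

y_0 = S_0(0) = a_0 = 2
y_1 = S_1(0) = a_1 = -2
y_2 = S_2(0) = a_2 = -4
y_3 = S_2(3) = -5
t_q=9/2 is in segment 1 (τ=3/2); S_1(τ)=-129/40

y_0=2 y_1=-2 y_2=-4 y_3=-5
S(9/2) = -129/40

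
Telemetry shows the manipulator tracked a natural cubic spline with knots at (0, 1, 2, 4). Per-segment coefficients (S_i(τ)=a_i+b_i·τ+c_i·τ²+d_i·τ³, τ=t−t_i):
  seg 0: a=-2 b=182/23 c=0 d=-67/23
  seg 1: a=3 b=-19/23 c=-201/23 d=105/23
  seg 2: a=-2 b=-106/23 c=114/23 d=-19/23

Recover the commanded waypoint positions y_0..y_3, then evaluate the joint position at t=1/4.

y_0=-2 y_1=3 y_2=-2 y_3=2
S(1/4) = -99/1472

y_0 = S_0(0) = a_0 = -2
y_1 = S_1(0) = a_1 = 3
y_2 = S_2(0) = a_2 = -2
y_3 = S_2(2) = 2
t_q=1/4 is in segment 0 (τ=1/4); S_0(τ)=-99/1472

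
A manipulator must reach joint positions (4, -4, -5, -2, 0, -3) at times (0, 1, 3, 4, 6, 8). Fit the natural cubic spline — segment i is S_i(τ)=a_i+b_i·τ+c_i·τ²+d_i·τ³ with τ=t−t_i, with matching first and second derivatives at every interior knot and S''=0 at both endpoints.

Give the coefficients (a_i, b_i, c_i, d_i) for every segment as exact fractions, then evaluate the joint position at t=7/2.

  seg 0: a=4 b=-1247/136 c=0 d=159/136
  seg 1: a=-4 b=-385/68 c=477/136 d=-63/136
  seg 2: a=-5 b=191/68 c=99/136 d=-73/136
  seg 3: a=-2 b=361/136 c=-15/17 d=15/544
  seg 4: a=0 b=-37/68 c=-195/272 d=65/544
S(7/2) = -3787/1088

Δ: Δ0=-8, Δ1=-1/2, Δ2=3, Δ3=1, Δ4=-3/2
row 1: diag=6, rhs=45; c'=1/3, d'=15/2
row 2: denom=6−2·1/3=16/3; d'=(21−2·15/2)/(16/3)=9/8
row 3: denom=6−1·3/16=93/16; d'=(-12−1·9/8)/(93/16)=-70/31
row 4: denom=8−2·32/93=680/93; d'=(-15−2·-70/31)/(680/93)=-195/136
back: M4=-195/136
back: M3=-70/31−32/93·-195/136=-30/17
back: M2=9/8−3/16·-30/17=99/68
back: M1=15/2−1/3·99/68=477/68
M: M0=0, M1=477/68, M2=99/68, M3=-30/17, M4=-195/136, M5=0
seg 0: a=4, c=M0/2=0, d=(M1−M0)/(6·1)=159/136, b=Δ0−h0·(2M0+M1)/6=-1247/136
seg 1: a=-4, c=M1/2=477/136, d=(M2−M1)/(6·2)=-63/136, b=Δ1−h1·(2M1+M2)/6=-385/68
seg 2: a=-5, c=M2/2=99/136, d=(M3−M2)/(6·1)=-73/136, b=Δ2−h2·(2M2+M3)/6=191/68
seg 3: a=-2, c=M3/2=-15/17, d=(M4−M3)/(6·2)=15/544, b=Δ3−h3·(2M3+M4)/6=361/136
seg 4: a=0, c=M4/2=-195/272, d=(M5−M4)/(6·2)=65/544, b=Δ4−h4·(2M4+M5)/6=-37/68
t_q=7/2 → seg 2, τ=1/2; S=-5+191/68·τ+99/136·τ²+-73/136·τ³=-3787/1088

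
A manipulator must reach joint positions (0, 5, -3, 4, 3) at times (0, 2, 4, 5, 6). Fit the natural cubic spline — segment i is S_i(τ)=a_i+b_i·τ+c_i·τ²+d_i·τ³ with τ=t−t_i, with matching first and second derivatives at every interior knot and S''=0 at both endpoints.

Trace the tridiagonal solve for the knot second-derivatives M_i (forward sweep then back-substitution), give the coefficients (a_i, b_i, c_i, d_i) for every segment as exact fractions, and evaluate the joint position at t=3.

Δ: Δ0=5/2, Δ1=-4, Δ2=7, Δ3=-1
row 1: diag=8, rhs=-39; c'=1/4, d'=-39/8
row 2: denom=6−2·1/4=11/2; d'=(66−2·-39/8)/(11/2)=303/22
row 3: denom=4−1·2/11=42/11; d'=(-48−1·303/22)/(42/11)=-453/28
back: M3=-453/28
back: M2=303/22−2/11·-453/28=117/7
back: M1=-39/8−1/4·117/7=-507/56
M: M0=0, M1=-507/56, M2=117/7, M3=-453/28, M4=0
seg 0: a=0, c=M0/2=0, d=(M1−M0)/(6·2)=-169/224, b=Δ0−h0·(2M0+M1)/6=309/56
seg 1: a=5, c=M1/2=-507/112, d=(M2−M1)/(6·2)=481/224, b=Δ1−h1·(2M1+M2)/6=-99/28
seg 2: a=-3, c=M2/2=117/14, d=(M3−M2)/(6·1)=-307/56, b=Δ2−h2·(2M2+M3)/6=33/8
seg 3: a=4, c=M3/2=-453/56, d=(M4−M3)/(6·1)=151/56, b=Δ3−h3·(2M3+M4)/6=123/28
t_q=3 → seg 1, τ=1; S=5+-99/28·τ+-507/112·τ²+481/224·τ³=-205/224

  seg 0: a=0 b=309/56 c=0 d=-169/224
  seg 1: a=5 b=-99/28 c=-507/112 d=481/224
  seg 2: a=-3 b=33/8 c=117/14 d=-307/56
  seg 3: a=4 b=123/28 c=-453/56 d=151/56
S(3) = -205/224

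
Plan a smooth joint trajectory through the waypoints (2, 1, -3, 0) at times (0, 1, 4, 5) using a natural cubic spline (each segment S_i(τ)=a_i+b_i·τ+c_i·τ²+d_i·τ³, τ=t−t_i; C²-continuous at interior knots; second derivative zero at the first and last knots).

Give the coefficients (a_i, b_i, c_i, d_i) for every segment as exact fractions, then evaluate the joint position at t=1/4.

Δ: Δ0=-1, Δ1=-4/3, Δ2=3
row 1: diag=8, rhs=-2; c'=3/8, d'=-1/4
row 2: denom=8−3·3/8=55/8; d'=(26−3·-1/4)/(55/8)=214/55
back: M2=214/55
back: M1=-1/4−3/8·214/55=-94/55
M: M0=0, M1=-94/55, M2=214/55, M3=0
seg 0: a=2, c=M0/2=0, d=(M1−M0)/(6·1)=-47/165, b=Δ0−h0·(2M0+M1)/6=-118/165
seg 1: a=1, c=M1/2=-47/55, d=(M2−M1)/(6·3)=14/45, b=Δ1−h1·(2M1+M2)/6=-259/165
seg 2: a=-3, c=M2/2=107/55, d=(M3−M2)/(6·1)=-107/165, b=Δ2−h2·(2M2+M3)/6=281/165
t_q=1/4 → seg 0, τ=1/4; S=2+-118/165·τ+0·τ²+-47/165·τ³=1279/704

  seg 0: a=2 b=-118/165 c=0 d=-47/165
  seg 1: a=1 b=-259/165 c=-47/55 d=14/45
  seg 2: a=-3 b=281/165 c=107/55 d=-107/165
S(1/4) = 1279/704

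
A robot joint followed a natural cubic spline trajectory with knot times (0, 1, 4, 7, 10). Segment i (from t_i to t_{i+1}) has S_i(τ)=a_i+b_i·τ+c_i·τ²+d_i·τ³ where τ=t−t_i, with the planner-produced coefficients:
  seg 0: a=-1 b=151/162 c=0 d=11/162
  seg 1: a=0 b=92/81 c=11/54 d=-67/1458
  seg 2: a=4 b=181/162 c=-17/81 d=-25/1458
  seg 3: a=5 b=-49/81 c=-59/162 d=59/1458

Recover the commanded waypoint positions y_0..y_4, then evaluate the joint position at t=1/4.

y_0=-1 y_1=0 y_2=4 y_3=5 y_4=1
S(1/4) = -2647/3456

y_0 = S_0(0) = a_0 = -1
y_1 = S_1(0) = a_1 = 0
y_2 = S_2(0) = a_2 = 4
y_3 = S_3(0) = a_3 = 5
y_4 = S_3(3) = 1
t_q=1/4 is in segment 0 (τ=1/4); S_0(τ)=-2647/3456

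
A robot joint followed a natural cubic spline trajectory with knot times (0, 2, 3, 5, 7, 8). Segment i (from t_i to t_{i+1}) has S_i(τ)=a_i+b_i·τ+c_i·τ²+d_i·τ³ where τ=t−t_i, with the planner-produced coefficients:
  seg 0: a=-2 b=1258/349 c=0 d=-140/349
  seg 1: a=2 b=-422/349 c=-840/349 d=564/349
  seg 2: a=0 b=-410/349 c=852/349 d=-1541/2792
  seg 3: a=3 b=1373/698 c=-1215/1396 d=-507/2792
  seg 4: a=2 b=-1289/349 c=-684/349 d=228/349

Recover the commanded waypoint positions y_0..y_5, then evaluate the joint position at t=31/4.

y_0 = S_0(0) = a_0 = -2
y_1 = S_1(0) = a_1 = 2
y_2 = S_2(0) = a_2 = 0
y_3 = S_3(0) = a_3 = 3
y_4 = S_4(0) = a_4 = 2
y_5 = S_4(1) = -3
t_q=31/4 is in segment 4 (τ=3/4); S_4(τ)=-8917/5584

y_0=-2 y_1=2 y_2=0 y_3=3 y_4=2 y_5=-3
S(31/4) = -8917/5584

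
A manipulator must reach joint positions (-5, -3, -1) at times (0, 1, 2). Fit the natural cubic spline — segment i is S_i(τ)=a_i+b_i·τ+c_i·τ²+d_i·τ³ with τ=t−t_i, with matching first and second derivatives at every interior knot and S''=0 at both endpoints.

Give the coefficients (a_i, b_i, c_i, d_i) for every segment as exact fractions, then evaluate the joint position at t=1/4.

  seg 0: a=-5 b=2 c=0 d=0
  seg 1: a=-3 b=2 c=0 d=0
S(1/4) = -9/2

Δ: Δ0=2, Δ1=2
row 1: diag=4, rhs=0; c'=1/4, d'=0
back: M1=0
M: M0=0, M1=0, M2=0
seg 0: a=-5, c=M0/2=0, d=(M1−M0)/(6·1)=0, b=Δ0−h0·(2M0+M1)/6=2
seg 1: a=-3, c=M1/2=0, d=(M2−M1)/(6·1)=0, b=Δ1−h1·(2M1+M2)/6=2
t_q=1/4 → seg 0, τ=1/4; S=-5+2·τ+0·τ²+0·τ³=-9/2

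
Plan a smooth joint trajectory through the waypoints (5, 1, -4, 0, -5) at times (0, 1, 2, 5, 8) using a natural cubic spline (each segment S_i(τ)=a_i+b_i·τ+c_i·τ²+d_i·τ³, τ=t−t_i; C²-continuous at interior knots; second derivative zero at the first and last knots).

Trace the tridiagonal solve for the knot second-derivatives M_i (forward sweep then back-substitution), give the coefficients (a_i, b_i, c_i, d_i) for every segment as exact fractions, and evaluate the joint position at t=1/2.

  seg 0: a=5 b=-293/84 c=0 d=-43/84
  seg 1: a=1 b=-211/42 c=-43/28 d=131/84
  seg 2: a=-4 b=-41/12 c=22/7 d=-131/252
  seg 3: a=0 b=59/42 c=-43/28 d=43/252
S(1/2) = 715/224

Δ: Δ0=-4, Δ1=-5, Δ2=4/3, Δ3=-5/3
row 1: diag=4, rhs=-6; c'=1/4, d'=-3/2
row 2: denom=8−1·1/4=31/4; d'=(38−1·-3/2)/(31/4)=158/31
row 3: denom=12−3·12/31=336/31; d'=(-18−3·158/31)/(336/31)=-43/14
back: M3=-43/14
back: M2=158/31−12/31·-43/14=44/7
back: M1=-3/2−1/4·44/7=-43/14
M: M0=0, M1=-43/14, M2=44/7, M3=-43/14, M4=0
seg 0: a=5, c=M0/2=0, d=(M1−M0)/(6·1)=-43/84, b=Δ0−h0·(2M0+M1)/6=-293/84
seg 1: a=1, c=M1/2=-43/28, d=(M2−M1)/(6·1)=131/84, b=Δ1−h1·(2M1+M2)/6=-211/42
seg 2: a=-4, c=M2/2=22/7, d=(M3−M2)/(6·3)=-131/252, b=Δ2−h2·(2M2+M3)/6=-41/12
seg 3: a=0, c=M3/2=-43/28, d=(M4−M3)/(6·3)=43/252, b=Δ3−h3·(2M3+M4)/6=59/42
t_q=1/2 → seg 0, τ=1/2; S=5+-293/84·τ+0·τ²+-43/84·τ³=715/224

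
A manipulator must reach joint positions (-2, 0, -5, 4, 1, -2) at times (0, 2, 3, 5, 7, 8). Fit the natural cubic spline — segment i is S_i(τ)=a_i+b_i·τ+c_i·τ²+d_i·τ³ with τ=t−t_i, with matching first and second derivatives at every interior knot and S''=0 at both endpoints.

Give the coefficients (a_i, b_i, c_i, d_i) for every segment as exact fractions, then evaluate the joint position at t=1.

  seg 0: a=-2 b=1311/349 c=0 d=-481/698
  seg 1: a=0 b=-1575/349 c=-1443/349 d=1273/349
  seg 2: a=-5 b=-642/349 c=2376/349 d=-5079/2792
  seg 3: a=4 b=2487/698 c=-5733/1396 d=2199/2792
  seg 4: a=1 b=-1191/349 c=216/349 d=-72/349
S(1) = 745/698

Δ: Δ0=1, Δ1=-5, Δ2=9/2, Δ3=-3/2, Δ4=-3
row 1: diag=6, rhs=-36; c'=1/6, d'=-6
row 2: denom=6−1·1/6=35/6; d'=(57−1·-6)/(35/6)=54/5
row 3: denom=8−2·12/35=256/35; d'=(-36−2·54/5)/(256/35)=-63/8
row 4: denom=6−2·35/128=349/64; d'=(-9−2·-63/8)/(349/64)=432/349
back: M4=432/349
back: M3=-63/8−35/128·432/349=-5733/698
back: M2=54/5−12/35·-5733/698=4752/349
back: M1=-6−1/6·4752/349=-2886/349
M: M0=0, M1=-2886/349, M2=4752/349, M3=-5733/698, M4=432/349, M5=0
seg 0: a=-2, c=M0/2=0, d=(M1−M0)/(6·2)=-481/698, b=Δ0−h0·(2M0+M1)/6=1311/349
seg 1: a=0, c=M1/2=-1443/349, d=(M2−M1)/(6·1)=1273/349, b=Δ1−h1·(2M1+M2)/6=-1575/349
seg 2: a=-5, c=M2/2=2376/349, d=(M3−M2)/(6·2)=-5079/2792, b=Δ2−h2·(2M2+M3)/6=-642/349
seg 3: a=4, c=M3/2=-5733/1396, d=(M4−M3)/(6·2)=2199/2792, b=Δ3−h3·(2M3+M4)/6=2487/698
seg 4: a=1, c=M4/2=216/349, d=(M5−M4)/(6·1)=-72/349, b=Δ4−h4·(2M4+M5)/6=-1191/349
t_q=1 → seg 0, τ=1; S=-2+1311/349·τ+0·τ²+-481/698·τ³=745/698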